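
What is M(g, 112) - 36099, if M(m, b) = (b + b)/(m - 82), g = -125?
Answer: -7472717/207 ≈ -36100.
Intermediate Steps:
M(m, b) = 2*b/(-82 + m) (M(m, b) = (2*b)/(-82 + m) = 2*b/(-82 + m))
M(g, 112) - 36099 = 2*112/(-82 - 125) - 36099 = 2*112/(-207) - 36099 = 2*112*(-1/207) - 36099 = -224/207 - 36099 = -7472717/207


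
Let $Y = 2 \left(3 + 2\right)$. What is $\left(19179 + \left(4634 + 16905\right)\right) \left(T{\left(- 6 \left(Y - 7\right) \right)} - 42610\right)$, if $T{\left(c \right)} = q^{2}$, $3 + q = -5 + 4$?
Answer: $-1734342492$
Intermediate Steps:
$Y = 10$ ($Y = 2 \cdot 5 = 10$)
$q = -4$ ($q = -3 + \left(-5 + 4\right) = -3 - 1 = -4$)
$T{\left(c \right)} = 16$ ($T{\left(c \right)} = \left(-4\right)^{2} = 16$)
$\left(19179 + \left(4634 + 16905\right)\right) \left(T{\left(- 6 \left(Y - 7\right) \right)} - 42610\right) = \left(19179 + \left(4634 + 16905\right)\right) \left(16 - 42610\right) = \left(19179 + 21539\right) \left(-42594\right) = 40718 \left(-42594\right) = -1734342492$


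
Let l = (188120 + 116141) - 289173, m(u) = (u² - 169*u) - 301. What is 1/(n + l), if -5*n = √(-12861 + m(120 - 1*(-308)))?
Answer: 37720/569109591 + √97690/1138219182 ≈ 6.6554e-5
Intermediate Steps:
m(u) = -301 + u² - 169*u
n = -√97690/5 (n = -√(-12861 + (-301 + (120 - 1*(-308))² - 169*(120 - 1*(-308))))/5 = -√(-12861 + (-301 + (120 + 308)² - 169*(120 + 308)))/5 = -√(-12861 + (-301 + 428² - 169*428))/5 = -√(-12861 + (-301 + 183184 - 72332))/5 = -√(-12861 + 110551)/5 = -√97690/5 ≈ -62.511)
l = 15088 (l = 304261 - 289173 = 15088)
1/(n + l) = 1/(-√97690/5 + 15088) = 1/(15088 - √97690/5)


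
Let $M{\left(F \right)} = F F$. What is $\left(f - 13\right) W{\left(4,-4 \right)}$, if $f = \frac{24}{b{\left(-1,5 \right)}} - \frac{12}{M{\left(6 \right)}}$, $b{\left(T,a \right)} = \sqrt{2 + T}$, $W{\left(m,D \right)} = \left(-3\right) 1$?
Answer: $-32$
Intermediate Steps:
$W{\left(m,D \right)} = -3$
$M{\left(F \right)} = F^{2}$
$f = \frac{71}{3}$ ($f = \frac{24}{\sqrt{2 - 1}} - \frac{12}{6^{2}} = \frac{24}{\sqrt{1}} - \frac{12}{36} = \frac{24}{1} - \frac{1}{3} = 24 \cdot 1 - \frac{1}{3} = 24 - \frac{1}{3} = \frac{71}{3} \approx 23.667$)
$\left(f - 13\right) W{\left(4,-4 \right)} = \left(\frac{71}{3} - 13\right) \left(-3\right) = \frac{32}{3} \left(-3\right) = -32$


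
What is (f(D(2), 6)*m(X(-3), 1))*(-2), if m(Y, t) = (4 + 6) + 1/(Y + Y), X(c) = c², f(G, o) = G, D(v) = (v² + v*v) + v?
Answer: -1810/9 ≈ -201.11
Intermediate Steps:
D(v) = v + 2*v² (D(v) = (v² + v²) + v = 2*v² + v = v + 2*v²)
m(Y, t) = 10 + 1/(2*Y)
(f(D(2), 6)*m(X(-3), 1))*(-2) = ((2*(1 + 2*2))*(10 + 1/(2*((-3)²))))*(-2) = ((2*(1 + 4))*(10 + (½)/9))*(-2) = ((2*5)*(10 + (½)*(⅑)))*(-2) = (10*(10 + 1/18))*(-2) = (10*(181/18))*(-2) = (905/9)*(-2) = -1810/9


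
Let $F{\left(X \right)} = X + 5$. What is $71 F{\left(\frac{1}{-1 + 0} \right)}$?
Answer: $284$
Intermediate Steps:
$F{\left(X \right)} = 5 + X$
$71 F{\left(\frac{1}{-1 + 0} \right)} = 71 \left(5 + \frac{1}{-1 + 0}\right) = 71 \left(5 + \frac{1}{-1}\right) = 71 \left(5 - 1\right) = 71 \cdot 4 = 284$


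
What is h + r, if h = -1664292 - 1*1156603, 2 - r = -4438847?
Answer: 1617954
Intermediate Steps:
r = 4438849 (r = 2 - 1*(-4438847) = 2 + 4438847 = 4438849)
h = -2820895 (h = -1664292 - 1156603 = -2820895)
h + r = -2820895 + 4438849 = 1617954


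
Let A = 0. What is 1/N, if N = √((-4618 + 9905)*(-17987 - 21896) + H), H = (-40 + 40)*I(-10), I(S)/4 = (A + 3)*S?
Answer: -I*√210861421/210861421 ≈ -6.8865e-5*I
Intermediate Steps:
I(S) = 12*S (I(S) = 4*((0 + 3)*S) = 4*(3*S) = 12*S)
H = 0 (H = (-40 + 40)*(12*(-10)) = 0*(-120) = 0)
N = I*√210861421 (N = √((-4618 + 9905)*(-17987 - 21896) + 0) = √(5287*(-39883) + 0) = √(-210861421 + 0) = √(-210861421) = I*√210861421 ≈ 14521.0*I)
1/N = 1/(I*√210861421) = -I*√210861421/210861421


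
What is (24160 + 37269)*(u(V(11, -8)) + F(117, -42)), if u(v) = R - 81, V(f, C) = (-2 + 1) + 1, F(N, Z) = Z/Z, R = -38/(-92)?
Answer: -224891569/46 ≈ -4.8889e+6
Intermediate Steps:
R = 19/46 (R = -38*(-1/92) = 19/46 ≈ 0.41304)
F(N, Z) = 1
V(f, C) = 0 (V(f, C) = -1 + 1 = 0)
u(v) = -3707/46 (u(v) = 19/46 - 81 = -3707/46)
(24160 + 37269)*(u(V(11, -8)) + F(117, -42)) = (24160 + 37269)*(-3707/46 + 1) = 61429*(-3661/46) = -224891569/46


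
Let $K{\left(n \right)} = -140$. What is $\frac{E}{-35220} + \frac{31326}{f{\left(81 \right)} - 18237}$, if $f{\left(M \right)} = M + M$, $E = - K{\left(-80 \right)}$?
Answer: $- \frac{18430537}{10610025} \approx -1.7371$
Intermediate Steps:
$E = 140$ ($E = \left(-1\right) \left(-140\right) = 140$)
$f{\left(M \right)} = 2 M$
$\frac{E}{-35220} + \frac{31326}{f{\left(81 \right)} - 18237} = \frac{140}{-35220} + \frac{31326}{2 \cdot 81 - 18237} = 140 \left(- \frac{1}{35220}\right) + \frac{31326}{162 - 18237} = - \frac{7}{1761} + \frac{31326}{-18075} = - \frac{7}{1761} + 31326 \left(- \frac{1}{18075}\right) = - \frac{7}{1761} - \frac{10442}{6025} = - \frac{18430537}{10610025}$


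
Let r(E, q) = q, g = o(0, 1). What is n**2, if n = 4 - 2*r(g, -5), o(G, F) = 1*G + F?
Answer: 196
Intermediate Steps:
o(G, F) = F + G (o(G, F) = G + F = F + G)
g = 1 (g = 1 + 0 = 1)
n = 14 (n = 4 - 2*(-5) = 4 + 10 = 14)
n**2 = 14**2 = 196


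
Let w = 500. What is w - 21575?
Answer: -21075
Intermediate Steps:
w - 21575 = 500 - 21575 = -21075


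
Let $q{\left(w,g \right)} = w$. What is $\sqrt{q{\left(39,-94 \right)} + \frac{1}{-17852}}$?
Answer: $\frac{\sqrt{3107261101}}{8926} \approx 6.245$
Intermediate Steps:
$\sqrt{q{\left(39,-94 \right)} + \frac{1}{-17852}} = \sqrt{39 + \frac{1}{-17852}} = \sqrt{39 - \frac{1}{17852}} = \sqrt{\frac{696227}{17852}} = \frac{\sqrt{3107261101}}{8926}$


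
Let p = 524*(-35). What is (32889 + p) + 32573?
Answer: 47122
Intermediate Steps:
p = -18340
(32889 + p) + 32573 = (32889 - 18340) + 32573 = 14549 + 32573 = 47122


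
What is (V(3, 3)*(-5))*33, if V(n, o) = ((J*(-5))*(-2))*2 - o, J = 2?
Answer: -6105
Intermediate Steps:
V(n, o) = 40 - o (V(n, o) = ((2*(-5))*(-2))*2 - o = -10*(-2)*2 - o = 20*2 - o = 40 - o)
(V(3, 3)*(-5))*33 = ((40 - 1*3)*(-5))*33 = ((40 - 3)*(-5))*33 = (37*(-5))*33 = -185*33 = -6105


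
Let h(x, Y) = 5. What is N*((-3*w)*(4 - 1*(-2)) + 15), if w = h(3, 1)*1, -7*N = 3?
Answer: 225/7 ≈ 32.143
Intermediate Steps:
N = -3/7 (N = -⅐*3 = -3/7 ≈ -0.42857)
w = 5 (w = 5*1 = 5)
N*((-3*w)*(4 - 1*(-2)) + 15) = -3*((-3*5)*(4 - 1*(-2)) + 15)/7 = -3*(-15*(4 + 2) + 15)/7 = -3*(-15*6 + 15)/7 = -3*(-90 + 15)/7 = -3/7*(-75) = 225/7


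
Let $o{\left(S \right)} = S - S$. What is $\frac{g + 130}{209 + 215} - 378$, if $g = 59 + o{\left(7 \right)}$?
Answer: $- \frac{160083}{424} \approx -377.55$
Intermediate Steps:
$o{\left(S \right)} = 0$
$g = 59$ ($g = 59 + 0 = 59$)
$\frac{g + 130}{209 + 215} - 378 = \frac{59 + 130}{209 + 215} - 378 = \frac{189}{424} - 378 = - \frac{160083}{424}$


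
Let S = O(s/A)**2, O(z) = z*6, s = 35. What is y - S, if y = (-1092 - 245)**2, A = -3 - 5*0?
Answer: 1782669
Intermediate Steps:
A = -3 (A = -3 + 0 = -3)
y = 1787569 (y = (-1337)**2 = 1787569)
O(z) = 6*z
S = 4900 (S = (6*(35/(-3)))**2 = (6*(35*(-1/3)))**2 = (6*(-35/3))**2 = (-70)**2 = 4900)
y - S = 1787569 - 1*4900 = 1787569 - 4900 = 1782669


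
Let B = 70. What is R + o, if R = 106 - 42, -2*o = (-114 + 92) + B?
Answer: 40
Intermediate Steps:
o = -24 (o = -((-114 + 92) + 70)/2 = -(-22 + 70)/2 = -1/2*48 = -24)
R = 64
R + o = 64 - 24 = 40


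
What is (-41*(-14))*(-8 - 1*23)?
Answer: -17794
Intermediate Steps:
(-41*(-14))*(-8 - 1*23) = 574*(-8 - 23) = 574*(-31) = -17794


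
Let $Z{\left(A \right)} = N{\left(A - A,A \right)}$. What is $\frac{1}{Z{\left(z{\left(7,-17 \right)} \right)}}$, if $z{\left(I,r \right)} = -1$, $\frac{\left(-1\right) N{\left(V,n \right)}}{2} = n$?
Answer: $\frac{1}{2} \approx 0.5$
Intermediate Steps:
$N{\left(V,n \right)} = - 2 n$
$Z{\left(A \right)} = - 2 A$
$\frac{1}{Z{\left(z{\left(7,-17 \right)} \right)}} = \frac{1}{\left(-2\right) \left(-1\right)} = \frac{1}{2}$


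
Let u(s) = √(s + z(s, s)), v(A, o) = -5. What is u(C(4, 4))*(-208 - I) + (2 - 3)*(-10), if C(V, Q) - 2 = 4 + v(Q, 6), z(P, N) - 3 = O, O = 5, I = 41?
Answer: -737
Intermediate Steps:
z(P, N) = 8 (z(P, N) = 3 + 5 = 8)
C(V, Q) = 1 (C(V, Q) = 2 + (4 - 5) = 2 - 1 = 1)
u(s) = √(8 + s) (u(s) = √(s + 8) = √(8 + s))
u(C(4, 4))*(-208 - I) + (2 - 3)*(-10) = √(8 + 1)*(-208 - 1*41) + (2 - 3)*(-10) = √9*(-208 - 41) - 1*(-10) = 3*(-249) + 10 = -747 + 10 = -737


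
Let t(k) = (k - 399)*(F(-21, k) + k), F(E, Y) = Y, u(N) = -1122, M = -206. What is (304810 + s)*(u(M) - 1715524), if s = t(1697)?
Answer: -8085783755412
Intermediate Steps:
t(k) = 2*k*(-399 + k) (t(k) = (k - 399)*(k + k) = (-399 + k)*(2*k) = 2*k*(-399 + k))
s = 4405412 (s = 2*1697*(-399 + 1697) = 2*1697*1298 = 4405412)
(304810 + s)*(u(M) - 1715524) = (304810 + 4405412)*(-1122 - 1715524) = 4710222*(-1716646) = -8085783755412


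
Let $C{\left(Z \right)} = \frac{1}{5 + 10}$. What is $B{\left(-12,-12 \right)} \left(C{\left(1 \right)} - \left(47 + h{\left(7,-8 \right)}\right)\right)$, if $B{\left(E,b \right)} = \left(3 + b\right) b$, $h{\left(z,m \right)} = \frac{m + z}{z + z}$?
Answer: $- \frac{177138}{35} \approx -5061.1$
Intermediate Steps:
$h{\left(z,m \right)} = \frac{m + z}{2 z}$
$B{\left(E,b \right)} = b \left(3 + b\right)$
$C{\left(Z \right)} = \frac{1}{15}$
$B{\left(-12,-12 \right)} \left(C{\left(1 \right)} - \left(47 + h{\left(7,-8 \right)}\right)\right) = - 12 \left(3 - 12\right) \left(\frac{1}{15} - \left(47 + \frac{-8 + 7}{2 \cdot 7}\right)\right) = \left(-12\right) \left(-9\right) \left(\frac{1}{15} - \left(47 + \frac{1}{2} \cdot \frac{1}{7} \left(-1\right)\right)\right) = 108 \left(\frac{1}{15} - \frac{657}{14}\right) = 108 \left(- \frac{9841}{210}\right) = - \frac{177138}{35}$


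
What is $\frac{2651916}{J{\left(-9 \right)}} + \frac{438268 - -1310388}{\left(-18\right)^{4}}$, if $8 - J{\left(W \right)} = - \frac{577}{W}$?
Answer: $- \frac{156537795929}{3313305} \approx -47245.0$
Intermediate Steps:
$J{\left(W \right)} = 8 + \frac{577}{W}$ ($J{\left(W \right)} = 8 - - \frac{577}{W} = 8 + \frac{577}{W}$)
$\frac{2651916}{J{\left(-9 \right)}} + \frac{438268 - -1310388}{\left(-18\right)^{4}} = \frac{2651916}{8 + \frac{577}{-9}} + \frac{438268 - -1310388}{\left(-18\right)^{4}} = \frac{2651916}{8 + 577 \left(- \frac{1}{9}\right)} + \frac{438268 + 1310388}{104976} = \frac{2651916}{8 - \frac{577}{9}} + 1748656 \cdot \frac{1}{104976} = \frac{2651916}{- \frac{505}{9}} + \frac{109291}{6561} = 2651916 \left(- \frac{9}{505}\right) + \frac{109291}{6561} = - \frac{23867244}{505} + \frac{109291}{6561} = - \frac{156537795929}{3313305}$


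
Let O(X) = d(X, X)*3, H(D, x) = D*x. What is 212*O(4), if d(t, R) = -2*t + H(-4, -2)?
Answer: 0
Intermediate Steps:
d(t, R) = 8 - 2*t (d(t, R) = -2*t - 4*(-2) = -2*t + 8 = 8 - 2*t)
O(X) = 24 - 6*X (O(X) = (8 - 2*X)*3 = 24 - 6*X)
212*O(4) = 212*(24 - 6*4) = 212*(24 - 24) = 212*0 = 0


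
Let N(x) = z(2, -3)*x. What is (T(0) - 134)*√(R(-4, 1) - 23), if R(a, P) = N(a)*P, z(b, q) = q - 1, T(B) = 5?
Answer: -129*I*√7 ≈ -341.3*I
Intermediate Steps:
z(b, q) = -1 + q
N(x) = -4*x (N(x) = (-1 - 3)*x = -4*x)
R(a, P) = -4*P*a (R(a, P) = (-4*a)*P = -4*P*a)
(T(0) - 134)*√(R(-4, 1) - 23) = (5 - 134)*√(-4*1*(-4) - 23) = -129*√(16 - 23) = -129*I*√7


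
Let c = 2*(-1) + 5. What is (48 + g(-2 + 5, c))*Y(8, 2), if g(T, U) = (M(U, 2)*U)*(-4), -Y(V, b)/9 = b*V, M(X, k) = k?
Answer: -3456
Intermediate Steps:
c = 3 (c = -2 + 5 = 3)
Y(V, b) = -9*V*b (Y(V, b) = -9*b*V = -9*V*b)
g(T, U) = -8*U (g(T, U) = (2*U)*(-4) = -8*U)
(48 + g(-2 + 5, c))*Y(8, 2) = (48 - 8*3)*(-9*8*2) = (48 - 24)*(-144) = 24*(-144) = -3456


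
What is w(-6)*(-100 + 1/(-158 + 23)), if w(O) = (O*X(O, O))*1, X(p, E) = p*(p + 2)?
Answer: 216016/15 ≈ 14401.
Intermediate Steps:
X(p, E) = p*(2 + p)
w(O) = O²*(2 + O) (w(O) = (O*(O*(2 + O)))*1 = (O²*(2 + O))*1 = O²*(2 + O))
w(-6)*(-100 + 1/(-158 + 23)) = ((-6)²*(2 - 6))*(-100 + 1/(-158 + 23)) = (36*(-4))*(-100 + 1/(-135)) = -144*(-100 - 1/135) = -144*(-13501/135) = 216016/15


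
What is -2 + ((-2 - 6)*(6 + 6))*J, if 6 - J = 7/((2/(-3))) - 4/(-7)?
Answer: -10718/7 ≈ -1531.1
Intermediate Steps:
J = 223/14 (J = 6 - (7/((2/(-3))) - 4/(-7)) = 6 - (7/((2*(-1/3))) - 4*(-1/7)) = 6 - (7/(-2/3) + 4/7) = 6 - (7*(-3/2) + 4/7) = 6 - (-21/2 + 4/7) = 6 - 1*(-139/14) = 6 + 139/14 = 223/14 ≈ 15.929)
-2 + ((-2 - 6)*(6 + 6))*J = -2 + ((-2 - 6)*(6 + 6))*(223/14) = -2 - 8*12*(223/14) = -2 - 96*223/14 = -2 - 10704/7 = -10718/7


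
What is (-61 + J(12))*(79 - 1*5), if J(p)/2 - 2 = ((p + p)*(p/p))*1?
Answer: -666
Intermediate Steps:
J(p) = 4 + 4*p (J(p) = 4 + 2*(((p + p)*(p/p))*1) = 4 + 2*(((2*p)*1)*1) = 4 + 2*((2*p)*1) = 4 + 2*(2*p) = 4 + 4*p)
(-61 + J(12))*(79 - 1*5) = (-61 + (4 + 4*12))*(79 - 1*5) = (-61 + (4 + 48))*(79 - 5) = (-61 + 52)*74 = -9*74 = -666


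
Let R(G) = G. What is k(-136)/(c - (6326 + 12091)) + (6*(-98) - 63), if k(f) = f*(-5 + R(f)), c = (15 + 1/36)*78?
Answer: -67473375/103469 ≈ -652.11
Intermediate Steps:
c = 7033/6 (c = (15 + 1/36)*78 = (541/36)*78 = 7033/6 ≈ 1172.2)
k(f) = f*(-5 + f)
k(-136)/(c - (6326 + 12091)) + (6*(-98) - 63) = (-136*(-5 - 136))/(7033/6 - (6326 + 12091)) + (6*(-98) - 63) = (-136*(-141))/(7033/6 - 1*18417) + (-588 - 63) = 19176/(7033/6 - 18417) - 651 = 19176/(-103469/6) - 651 = 19176*(-6/103469) - 651 = -115056/103469 - 651 = -67473375/103469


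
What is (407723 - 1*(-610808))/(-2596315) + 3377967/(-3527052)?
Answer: -4120892730739/3052446004460 ≈ -1.3500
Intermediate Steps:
(407723 - 1*(-610808))/(-2596315) + 3377967/(-3527052) = (407723 + 610808)*(-1/2596315) + 3377967*(-1/3527052) = 1018531*(-1/2596315) - 1125989/1175684 = -1018531/2596315 - 1125989/1175684 = -4120892730739/3052446004460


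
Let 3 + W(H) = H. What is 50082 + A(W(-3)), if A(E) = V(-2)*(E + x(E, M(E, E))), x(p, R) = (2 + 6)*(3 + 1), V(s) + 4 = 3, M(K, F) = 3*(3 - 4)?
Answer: 50056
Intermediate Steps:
W(H) = -3 + H
M(K, F) = -3 (M(K, F) = 3*(-1) = -3)
V(s) = -1 (V(s) = -4 + 3 = -1)
x(p, R) = 32 (x(p, R) = 8*4 = 32)
A(E) = -32 - E (A(E) = -(E + 32) = -(32 + E) = -32 - E)
50082 + A(W(-3)) = 50082 + (-32 - (-3 - 3)) = 50082 + (-32 - 1*(-6)) = 50082 + (-32 + 6) = 50082 - 26 = 50056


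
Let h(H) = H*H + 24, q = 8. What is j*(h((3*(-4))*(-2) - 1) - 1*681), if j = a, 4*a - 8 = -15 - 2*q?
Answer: 736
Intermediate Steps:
h(H) = 24 + H² (h(H) = H² + 24 = 24 + H²)
a = -23/4 (a = 2 + (-15 - 2*8)/4 = 2 + (-15 - 16)/4 = 2 + (¼)*(-31) = 2 - 31/4 = -23/4 ≈ -5.7500)
j = -23/4 ≈ -5.7500
j*(h((3*(-4))*(-2) - 1) - 1*681) = -23*((24 + ((3*(-4))*(-2) - 1)²) - 1*681)/4 = -23*((24 + (-12*(-2) - 1)²) - 681)/4 = -23*((24 + (24 - 1)²) - 681)/4 = -23*((24 + 23²) - 681)/4 = -23*((24 + 529) - 681)/4 = -23*(553 - 681)/4 = -23/4*(-128) = 736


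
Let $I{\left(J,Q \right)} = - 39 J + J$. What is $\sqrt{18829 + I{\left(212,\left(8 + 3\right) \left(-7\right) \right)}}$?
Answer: $9 \sqrt{133} \approx 103.79$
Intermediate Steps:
$I{\left(J,Q \right)} = - 38 J$
$\sqrt{18829 + I{\left(212,\left(8 + 3\right) \left(-7\right) \right)}} = \sqrt{18829 - 8056} = \sqrt{10773} = 9 \sqrt{133}$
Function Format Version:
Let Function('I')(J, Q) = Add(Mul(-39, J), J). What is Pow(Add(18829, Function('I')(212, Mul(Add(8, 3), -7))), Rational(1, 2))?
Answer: Mul(9, Pow(133, Rational(1, 2))) ≈ 103.79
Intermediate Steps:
Function('I')(J, Q) = Mul(-38, J)
Pow(Add(18829, Function('I')(212, Mul(Add(8, 3), -7))), Rational(1, 2)) = Pow(Add(18829, Mul(-38, 212)), Rational(1, 2)) = Pow(Add(18829, -8056), Rational(1, 2)) = Pow(10773, Rational(1, 2)) = Mul(9, Pow(133, Rational(1, 2)))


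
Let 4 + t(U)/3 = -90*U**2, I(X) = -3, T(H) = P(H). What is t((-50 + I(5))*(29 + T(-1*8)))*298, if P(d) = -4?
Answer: -141257591076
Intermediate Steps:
T(H) = -4
t(U) = -12 - 270*U**2 (t(U) = -12 + 3*(-90*U**2) = -12 - 270*U**2)
t((-50 + I(5))*(29 + T(-1*8)))*298 = (-12 - 270*(-50 - 3)**2*(29 - 4)**2)*298 = (-12 - 270*(-53*25)**2)*298 = (-12 - 270*(-1325)**2)*298 = (-12 - 270*1755625)*298 = (-12 - 474018750)*298 = -474018762*298 = -141257591076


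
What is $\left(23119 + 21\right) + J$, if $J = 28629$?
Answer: $51769$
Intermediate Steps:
$\left(23119 + 21\right) + J = \left(23119 + 21\right) + 28629 = 23140 + 28629 = 51769$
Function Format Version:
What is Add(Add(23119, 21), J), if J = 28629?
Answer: 51769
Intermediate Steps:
Add(Add(23119, 21), J) = Add(Add(23119, 21), 28629) = Add(23140, 28629) = 51769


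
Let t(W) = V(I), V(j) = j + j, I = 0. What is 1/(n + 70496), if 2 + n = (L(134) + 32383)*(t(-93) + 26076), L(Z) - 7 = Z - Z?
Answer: 1/844672134 ≈ 1.1839e-9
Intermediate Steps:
V(j) = 2*j
t(W) = 0 (t(W) = 2*0 = 0)
L(Z) = 7 (L(Z) = 7 + (Z - Z) = 7 + 0 = 7)
n = 844601638 (n = -2 + (7 + 32383)*(0 + 26076) = -2 + 32390*26076 = -2 + 844601640 = 844601638)
1/(n + 70496) = 1/(844601638 + 70496) = 1/844672134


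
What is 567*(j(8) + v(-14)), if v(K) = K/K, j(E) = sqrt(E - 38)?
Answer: 567 + 567*I*sqrt(30) ≈ 567.0 + 3105.6*I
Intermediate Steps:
j(E) = sqrt(-38 + E)
v(K) = 1
567*(j(8) + v(-14)) = 567*(sqrt(-38 + 8) + 1) = 567*(sqrt(-30) + 1) = 567*(I*sqrt(30) + 1) = 567*(1 + I*sqrt(30)) = 567 + 567*I*sqrt(30)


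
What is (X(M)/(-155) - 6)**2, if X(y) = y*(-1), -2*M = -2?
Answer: 863041/24025 ≈ 35.923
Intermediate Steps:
M = 1 (M = -1/2*(-2) = 1)
X(y) = -y
(X(M)/(-155) - 6)**2 = (-1*1/(-155) - 6)**2 = (-1*(-1/155) - 6)**2 = (1/155 - 6)**2 = (-929/155)**2 = 863041/24025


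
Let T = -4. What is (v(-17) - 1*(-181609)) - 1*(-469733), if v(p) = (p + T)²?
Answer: 651783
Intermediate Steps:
v(p) = (-4 + p)² (v(p) = (p - 4)² = (-4 + p)²)
(v(-17) - 1*(-181609)) - 1*(-469733) = ((-4 - 17)² - 1*(-181609)) - 1*(-469733) = ((-21)² + 181609) + 469733 = (441 + 181609) + 469733 = 182050 + 469733 = 651783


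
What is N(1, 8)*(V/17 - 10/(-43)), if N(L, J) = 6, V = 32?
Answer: 9276/731 ≈ 12.689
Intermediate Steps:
N(1, 8)*(V/17 - 10/(-43)) = 6*(32/17 - 10/(-43)) = 6*(32*(1/17) - 10*(-1/43)) = 6*(32/17 + 10/43) = 6*(1546/731) = 9276/731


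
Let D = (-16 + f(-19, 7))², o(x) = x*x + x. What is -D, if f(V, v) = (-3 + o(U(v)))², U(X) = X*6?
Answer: -10567655128849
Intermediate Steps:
U(X) = 6*X
o(x) = x + x² (o(x) = x² + x = x + x²)
f(V, v) = (-3 + 6*v*(1 + 6*v))² (f(V, v) = (-3 + (6*v)*(1 + 6*v))² = (-3 + 6*v*(1 + 6*v))²)
D = 10567655128849 (D = (-16 + 9*(-1 + 2*7*(1 + 6*7))²)² = (-16 + 9*(-1 + 2*7*(1 + 42))²)² = (-16 + 9*(-1 + 2*7*43)²)² = (-16 + 9*(-1 + 602)²)² = (-16 + 9*601²)² = (-16 + 9*361201)² = (-16 + 3250809)² = 3250793² = 10567655128849)
-D = -1*10567655128849 = -10567655128849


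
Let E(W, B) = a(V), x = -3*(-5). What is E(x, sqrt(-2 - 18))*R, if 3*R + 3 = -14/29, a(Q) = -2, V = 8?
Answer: 202/87 ≈ 2.3218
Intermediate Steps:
x = 15
E(W, B) = -2
R = -101/87 (R = -1 + (-14/29)/3 = -1 + (-14*1/29)/3 = -1 + (1/3)*(-14/29) = -1 - 14/87 = -101/87 ≈ -1.1609)
E(x, sqrt(-2 - 18))*R = -2*(-101/87) = 202/87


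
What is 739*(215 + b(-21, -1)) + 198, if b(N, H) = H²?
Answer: 159822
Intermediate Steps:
739*(215 + b(-21, -1)) + 198 = 739*(215 + (-1)²) + 198 = 739*(215 + 1) + 198 = 739*216 + 198 = 159624 + 198 = 159822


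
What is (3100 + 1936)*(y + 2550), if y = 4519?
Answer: 35599484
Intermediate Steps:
(3100 + 1936)*(y + 2550) = (3100 + 1936)*(4519 + 2550) = 5036*7069 = 35599484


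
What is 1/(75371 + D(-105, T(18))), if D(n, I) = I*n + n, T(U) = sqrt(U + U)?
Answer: 1/74636 ≈ 1.3398e-5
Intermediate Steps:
T(U) = sqrt(2)*sqrt(U) (T(U) = sqrt(2*U) = sqrt(2)*sqrt(U))
D(n, I) = n + I*n
1/(75371 + D(-105, T(18))) = 1/(75371 - 105*(1 + sqrt(2)*sqrt(18))) = 1/(75371 - 105*(1 + sqrt(2)*(3*sqrt(2)))) = 1/(75371 - 105*(1 + 6)) = 1/(75371 - 105*7) = 1/(75371 - 735) = 1/74636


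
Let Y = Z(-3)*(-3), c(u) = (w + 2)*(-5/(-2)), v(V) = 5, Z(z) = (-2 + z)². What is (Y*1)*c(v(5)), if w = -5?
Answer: 1125/2 ≈ 562.50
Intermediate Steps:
c(u) = -15/2 (c(u) = (-5 + 2)*(-5/(-2)) = -(-15)*(-1)/2 = -3*5/2 = -15/2)
Y = -75 (Y = (-2 - 3)²*(-3) = (-5)²*(-3) = 25*(-3) = -75)
(Y*1)*c(v(5)) = -75*1*(-15/2) = -75*(-15/2) = 1125/2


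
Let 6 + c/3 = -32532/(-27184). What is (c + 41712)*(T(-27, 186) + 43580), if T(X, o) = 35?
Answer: 12359480135145/6796 ≈ 1.8186e+9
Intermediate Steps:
c = -97929/6796 (c = -18 + 3*(-32532/(-27184)) = -18 + 3*(-32532*(-1/27184)) = -18 + 3*(8133/6796) = -18 + 24399/6796 = -97929/6796 ≈ -14.410)
(c + 41712)*(T(-27, 186) + 43580) = (-97929/6796 + 41712)*(35 + 43580) = (283376823/6796)*43615 = 12359480135145/6796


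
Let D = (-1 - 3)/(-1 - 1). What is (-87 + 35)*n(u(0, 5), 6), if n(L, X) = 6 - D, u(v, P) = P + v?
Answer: -208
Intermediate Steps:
D = 2 (D = -4/(-2) = -4*(-½) = 2)
n(L, X) = 4 (n(L, X) = 6 - 1*2 = 6 - 2 = 4)
(-87 + 35)*n(u(0, 5), 6) = (-87 + 35)*4 = -52*4 = -208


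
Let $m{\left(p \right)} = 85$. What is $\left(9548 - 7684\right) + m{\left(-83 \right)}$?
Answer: $1949$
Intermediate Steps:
$\left(9548 - 7684\right) + m{\left(-83 \right)} = \left(9548 - 7684\right) + 85 = 1864 + 85 = 1949$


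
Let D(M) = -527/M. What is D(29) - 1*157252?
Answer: -4560835/29 ≈ -1.5727e+5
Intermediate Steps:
D(29) - 1*157252 = -527/29 - 1*157252 = -527*1/29 - 157252 = -527/29 - 157252 = -4560835/29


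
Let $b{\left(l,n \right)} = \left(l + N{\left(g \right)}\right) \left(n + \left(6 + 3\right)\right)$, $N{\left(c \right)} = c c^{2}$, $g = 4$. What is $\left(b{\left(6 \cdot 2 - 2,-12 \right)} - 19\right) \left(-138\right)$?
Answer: $33258$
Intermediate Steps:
$N{\left(c \right)} = c^{3}$
$b{\left(l,n \right)} = \left(9 + n\right) \left(64 + l\right)$ ($b{\left(l,n \right)} = \left(l + 4^{3}\right) \left(n + \left(6 + 3\right)\right) = \left(l + 64\right) \left(n + 9\right) = \left(64 + l\right) \left(9 + n\right) = \left(9 + n\right) \left(64 + l\right)$)
$\left(b{\left(6 \cdot 2 - 2,-12 \right)} - 19\right) \left(-138\right) = \left(\left(576 + 9 \left(6 \cdot 2 - 2\right) + 64 \left(-12\right) + \left(6 \cdot 2 - 2\right) \left(-12\right)\right) - 19\right) \left(-138\right) = \left(\left(576 + 9 \left(12 - 2\right) - 768 + \left(12 - 2\right) \left(-12\right)\right) - 19\right) \left(-138\right) = \left(\left(576 + 9 \cdot 10 - 768 + 10 \left(-12\right)\right) - 19\right) \left(-138\right) = \left(\left(576 + 90 - 768 - 120\right) - 19\right) \left(-138\right) = \left(-222 - 19\right) \left(-138\right) = \left(-241\right) \left(-138\right) = 33258$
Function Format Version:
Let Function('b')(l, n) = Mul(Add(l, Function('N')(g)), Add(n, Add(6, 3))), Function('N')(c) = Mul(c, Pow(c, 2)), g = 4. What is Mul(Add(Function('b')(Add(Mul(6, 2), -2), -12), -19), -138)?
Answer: 33258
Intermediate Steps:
Function('N')(c) = Pow(c, 3)
Function('b')(l, n) = Mul(Add(9, n), Add(64, l)) (Function('b')(l, n) = Mul(Add(l, Pow(4, 3)), Add(n, Add(6, 3))) = Mul(Add(l, 64), Add(n, 9)) = Mul(Add(64, l), Add(9, n)) = Mul(Add(9, n), Add(64, l)))
Mul(Add(Function('b')(Add(Mul(6, 2), -2), -12), -19), -138) = Mul(Add(Add(576, Mul(9, Add(Mul(6, 2), -2)), Mul(64, -12), Mul(Add(Mul(6, 2), -2), -12)), -19), -138) = Mul(Add(Add(576, Mul(9, Add(12, -2)), -768, Mul(Add(12, -2), -12)), -19), -138) = Mul(Add(Add(576, Mul(9, 10), -768, Mul(10, -12)), -19), -138) = Mul(Add(Add(576, 90, -768, -120), -19), -138) = Mul(Add(-222, -19), -138) = Mul(-241, -138) = 33258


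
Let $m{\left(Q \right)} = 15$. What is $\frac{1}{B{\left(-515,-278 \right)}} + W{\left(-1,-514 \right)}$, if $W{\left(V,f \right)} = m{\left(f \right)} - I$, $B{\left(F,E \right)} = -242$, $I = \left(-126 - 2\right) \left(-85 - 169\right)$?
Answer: $- \frac{7864275}{242} \approx -32497.0$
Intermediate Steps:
$I = 32512$ ($I = \left(-128\right) \left(-254\right) = 32512$)
$W{\left(V,f \right)} = -32497$ ($W{\left(V,f \right)} = 15 - 32512 = -32497$)
$\frac{1}{B{\left(-515,-278 \right)}} + W{\left(-1,-514 \right)} = \frac{1}{-242} - 32497 = - \frac{1}{242} - 32497 = - \frac{7864275}{242}$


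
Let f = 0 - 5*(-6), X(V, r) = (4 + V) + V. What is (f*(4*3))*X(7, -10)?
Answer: 6480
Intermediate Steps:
X(V, r) = 4 + 2*V
f = 30 (f = 0 + 30 = 30)
(f*(4*3))*X(7, -10) = (30*(4*3))*(4 + 2*7) = (30*12)*(4 + 14) = 360*18 = 6480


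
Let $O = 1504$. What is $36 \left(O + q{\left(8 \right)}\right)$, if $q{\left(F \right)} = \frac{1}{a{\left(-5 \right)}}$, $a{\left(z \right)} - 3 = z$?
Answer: $54126$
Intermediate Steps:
$a{\left(z \right)} = 3 + z$
$q{\left(F \right)} = - \frac{1}{2}$ ($q{\left(F \right)} = \frac{1}{3 - 5} = \frac{1}{-2} = - \frac{1}{2}$)
$36 \left(O + q{\left(8 \right)}\right) = 36 \left(1504 - \frac{1}{2}\right) = 36 \cdot \frac{3007}{2} = 54126$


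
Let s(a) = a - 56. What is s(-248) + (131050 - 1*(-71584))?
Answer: 202330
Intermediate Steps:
s(a) = -56 + a
s(-248) + (131050 - 1*(-71584)) = (-56 - 248) + (131050 - 1*(-71584)) = -304 + (131050 + 71584) = -304 + 202634 = 202330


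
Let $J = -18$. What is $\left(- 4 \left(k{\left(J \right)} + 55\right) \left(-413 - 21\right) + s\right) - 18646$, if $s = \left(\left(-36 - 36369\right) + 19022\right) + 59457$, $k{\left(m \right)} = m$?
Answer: $87660$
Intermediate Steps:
$s = 42074$ ($s = \left(\left(-36 - 36369\right) + 19022\right) + 59457 = \left(-36405 + 19022\right) + 59457 = -17383 + 59457 = 42074$)
$\left(- 4 \left(k{\left(J \right)} + 55\right) \left(-413 - 21\right) + s\right) - 18646 = \left(- 4 \left(-18 + 55\right) \left(-413 - 21\right) + 42074\right) - 18646 = \left(- 4 \cdot 37 \left(-434\right) + 42074\right) - 18646 = \left(\left(-4\right) \left(-16058\right) + 42074\right) - 18646 = \left(64232 + 42074\right) - 18646 = 106306 - 18646 = 87660$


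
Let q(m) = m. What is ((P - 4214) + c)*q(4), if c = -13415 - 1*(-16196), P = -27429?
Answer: -115448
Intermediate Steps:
c = 2781 (c = -13415 + 16196 = 2781)
((P - 4214) + c)*q(4) = ((-27429 - 4214) + 2781)*4 = (-31643 + 2781)*4 = -28862*4 = -115448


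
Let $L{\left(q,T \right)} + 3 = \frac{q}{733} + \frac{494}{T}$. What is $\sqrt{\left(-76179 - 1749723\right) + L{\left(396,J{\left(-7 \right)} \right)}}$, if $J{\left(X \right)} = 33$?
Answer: $\frac{5 i \sqrt{42733681533015}}{24189} \approx 1351.3 i$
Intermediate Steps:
$L{\left(q,T \right)} = -3 + \frac{494}{T} + \frac{q}{733}$ ($L{\left(q,T \right)} = -3 + \left(\frac{q}{733} + \frac{494}{T}\right) = -3 + \left(\frac{494}{T} + \frac{q}{733}\right) = -3 + \frac{494}{T} + \frac{q}{733}$)
$\sqrt{\left(-76179 - 1749723\right) + L{\left(396,J{\left(-7 \right)} \right)}} = \sqrt{\left(-76179 - 1749723\right) + \left(-3 + \frac{494}{33} + \frac{1}{733} \cdot 396\right)} = \sqrt{\left(-76179 - 1749723\right) + \left(-3 + 494 \cdot \frac{1}{33} + \frac{396}{733}\right)} = \sqrt{-1825902 + \left(-3 + \frac{494}{33} + \frac{396}{733}\right)} = \sqrt{-1825902 + \frac{302603}{24189}} = \sqrt{- \frac{44166440875}{24189}} = \frac{5 i \sqrt{42733681533015}}{24189}$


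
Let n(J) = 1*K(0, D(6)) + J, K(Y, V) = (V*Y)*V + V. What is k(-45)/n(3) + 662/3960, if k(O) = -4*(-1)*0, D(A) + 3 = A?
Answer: 331/1980 ≈ 0.16717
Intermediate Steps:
D(A) = -3 + A
k(O) = 0 (k(O) = 4*0 = 0)
K(Y, V) = V + Y*V² (K(Y, V) = Y*V² + V = V + Y*V²)
n(J) = 3 + J (n(J) = 1*((-3 + 6)*(1 + (-3 + 6)*0)) + J = 1*(3*(1 + 3*0)) + J = 1*(3*(1 + 0)) + J = 1*(3*1) + J = 1*3 + J = 3 + J)
k(-45)/n(3) + 662/3960 = 0/(3 + 3) + 662/3960 = 0/6 + 662*(1/3960) = 0*(⅙) + 331/1980 = 0 + 331/1980 = 331/1980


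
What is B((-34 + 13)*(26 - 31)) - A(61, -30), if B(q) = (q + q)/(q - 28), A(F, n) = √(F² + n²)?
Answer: 30/11 - √4621 ≈ -65.251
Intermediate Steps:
B(q) = 2*q/(-28 + q) (B(q) = (2*q)/(-28 + q) = 2*q/(-28 + q))
B((-34 + 13)*(26 - 31)) - A(61, -30) = 2*((-34 + 13)*(26 - 31))/(-28 + (-34 + 13)*(26 - 31)) - √(61² + (-30)²) = 2*(-21*(-5))/(-28 - 21*(-5)) - √(3721 + 900) = 2*105/(-28 + 105) - √4621 = 2*105/77 - √4621 = 2*105*(1/77) - √4621 = 30/11 - √4621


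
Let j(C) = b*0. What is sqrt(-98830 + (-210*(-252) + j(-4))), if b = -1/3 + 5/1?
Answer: I*sqrt(45910) ≈ 214.27*I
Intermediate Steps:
b = 14/3 (b = -1*1/3 + 5*1 = -1/3 + 5 = 14/3 ≈ 4.6667)
j(C) = 0 (j(C) = (14/3)*0 = 0)
sqrt(-98830 + (-210*(-252) + j(-4))) = sqrt(-98830 + (-210*(-252) + 0)) = sqrt(-98830 + (52920 + 0)) = sqrt(-98830 + 52920) = sqrt(-45910) = I*sqrt(45910)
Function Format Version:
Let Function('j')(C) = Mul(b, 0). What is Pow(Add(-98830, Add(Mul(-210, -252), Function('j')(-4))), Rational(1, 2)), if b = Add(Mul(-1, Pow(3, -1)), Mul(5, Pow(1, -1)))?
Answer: Mul(I, Pow(45910, Rational(1, 2))) ≈ Mul(214.27, I)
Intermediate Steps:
b = Rational(14, 3) (b = Add(Mul(-1, Rational(1, 3)), Mul(5, 1)) = Add(Rational(-1, 3), 5) = Rational(14, 3) ≈ 4.6667)
Function('j')(C) = 0 (Function('j')(C) = Mul(Rational(14, 3), 0) = 0)
Pow(Add(-98830, Add(Mul(-210, -252), Function('j')(-4))), Rational(1, 2)) = Pow(Add(-98830, Add(Mul(-210, -252), 0)), Rational(1, 2)) = Pow(Add(-98830, Add(52920, 0)), Rational(1, 2)) = Pow(Add(-98830, 52920), Rational(1, 2)) = Pow(-45910, Rational(1, 2)) = Mul(I, Pow(45910, Rational(1, 2)))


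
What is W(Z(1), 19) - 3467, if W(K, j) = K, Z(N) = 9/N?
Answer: -3458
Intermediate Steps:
W(Z(1), 19) - 3467 = 9/1 - 3467 = 9*1 - 3467 = 9 - 3467 = -3458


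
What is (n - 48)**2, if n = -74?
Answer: 14884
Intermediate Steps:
(n - 48)**2 = (-74 - 48)**2 = (-122)**2 = 14884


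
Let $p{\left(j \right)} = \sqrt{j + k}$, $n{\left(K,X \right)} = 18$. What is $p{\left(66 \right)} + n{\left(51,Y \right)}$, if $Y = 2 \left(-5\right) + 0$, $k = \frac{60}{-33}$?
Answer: $18 + \frac{\sqrt{7766}}{11} \approx 26.011$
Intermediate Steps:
$k = - \frac{20}{11}$ ($k = 60 \left(- \frac{1}{33}\right) = - \frac{20}{11} \approx -1.8182$)
$Y = -10$ ($Y = -10 + 0 = -10$)
$p{\left(j \right)} = \sqrt{- \frac{20}{11} + j}$ ($p{\left(j \right)} = \sqrt{j - \frac{20}{11}} = \sqrt{- \frac{20}{11} + j}$)
$p{\left(66 \right)} + n{\left(51,Y \right)} = \frac{\sqrt{-220 + 121 \cdot 66}}{11} + 18 = \frac{\sqrt{-220 + 7986}}{11} + 18 = \frac{\sqrt{7766}}{11} + 18 = 18 + \frac{\sqrt{7766}}{11}$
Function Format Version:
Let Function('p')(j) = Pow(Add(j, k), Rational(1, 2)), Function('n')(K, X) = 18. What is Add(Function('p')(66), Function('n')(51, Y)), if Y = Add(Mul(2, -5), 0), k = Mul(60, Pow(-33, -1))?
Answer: Add(18, Mul(Rational(1, 11), Pow(7766, Rational(1, 2)))) ≈ 26.011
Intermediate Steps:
k = Rational(-20, 11) (k = Mul(60, Rational(-1, 33)) = Rational(-20, 11) ≈ -1.8182)
Y = -10 (Y = Add(-10, 0) = -10)
Function('p')(j) = Pow(Add(Rational(-20, 11), j), Rational(1, 2)) (Function('p')(j) = Pow(Add(j, Rational(-20, 11)), Rational(1, 2)) = Pow(Add(Rational(-20, 11), j), Rational(1, 2)))
Add(Function('p')(66), Function('n')(51, Y)) = Add(Mul(Rational(1, 11), Pow(Add(-220, Mul(121, 66)), Rational(1, 2))), 18) = Add(Mul(Rational(1, 11), Pow(Add(-220, 7986), Rational(1, 2))), 18) = Add(Mul(Rational(1, 11), Pow(7766, Rational(1, 2))), 18) = Add(18, Mul(Rational(1, 11), Pow(7766, Rational(1, 2))))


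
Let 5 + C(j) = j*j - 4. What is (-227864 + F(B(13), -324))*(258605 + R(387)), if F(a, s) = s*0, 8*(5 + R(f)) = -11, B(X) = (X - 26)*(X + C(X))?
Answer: -58925317087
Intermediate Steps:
C(j) = -9 + j**2 (C(j) = -5 + (j*j - 4) = -5 + (j**2 - 4) = -5 + (-4 + j**2) = -9 + j**2)
B(X) = (-26 + X)*(-9 + X + X**2) (B(X) = (X - 26)*(X + (-9 + X**2)) = (-26 + X)*(-9 + X + X**2))
R(f) = -51/8 (R(f) = -5 + (1/8)*(-11) = -5 - 11/8 = -51/8)
F(a, s) = 0
(-227864 + F(B(13), -324))*(258605 + R(387)) = (-227864 + 0)*(258605 - 51/8) = -227864*2068789/8 = -58925317087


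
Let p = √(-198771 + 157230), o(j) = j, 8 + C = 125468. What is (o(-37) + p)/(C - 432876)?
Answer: 37/307416 - I*√41541/307416 ≈ 0.00012036 - 0.000663*I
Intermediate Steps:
C = 125460 (C = -8 + 125468 = 125460)
p = I*√41541 (p = √(-41541) = I*√41541 ≈ 203.82*I)
(o(-37) + p)/(C - 432876) = (-37 + I*√41541)/(125460 - 432876) = (-37 + I*√41541)/(-307416) = (-37 + I*√41541)*(-1/307416) = 37/307416 - I*√41541/307416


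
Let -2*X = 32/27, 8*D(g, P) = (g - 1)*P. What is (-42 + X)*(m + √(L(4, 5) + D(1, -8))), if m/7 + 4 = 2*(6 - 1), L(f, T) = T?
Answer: -16100/9 - 1150*√5/27 ≈ -1884.1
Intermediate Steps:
m = 42 (m = -28 + 7*(2*(6 - 1)) = -28 + 7*(2*5) = -28 + 7*10 = -28 + 70 = 42)
D(g, P) = P*(-1 + g)/8 (D(g, P) = ((g - 1)*P)/8 = ((-1 + g)*P)/8 = (P*(-1 + g))/8 = P*(-1 + g)/8)
X = -16/27 ≈ -0.59259
(-42 + X)*(m + √(L(4, 5) + D(1, -8))) = (-42 - 16/27)*(42 + √(5 + (⅛)*(-8)*(-1 + 1))) = -1150*(42 + √(5 + (⅛)*(-8)*0))/27 = -1150*(42 + √(5 + 0))/27 = -1150*(42 + √5)/27 = -16100/9 - 1150*√5/27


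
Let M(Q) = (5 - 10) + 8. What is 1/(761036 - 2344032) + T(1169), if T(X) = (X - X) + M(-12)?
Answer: 4748987/1582996 ≈ 3.0000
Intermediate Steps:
M(Q) = 3 (M(Q) = -5 + 8 = 3)
T(X) = 3 (T(X) = (X - X) + 3 = 0 + 3 = 3)
1/(761036 - 2344032) + T(1169) = 1/(761036 - 2344032) + 3 = 1/(-1582996) + 3 = -1/1582996 + 3 = 4748987/1582996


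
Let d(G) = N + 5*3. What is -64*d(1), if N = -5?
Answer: -640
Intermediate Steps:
d(G) = 10 (d(G) = -5 + 5*3 = -5 + 15 = 10)
-64*d(1) = -64*10 = -640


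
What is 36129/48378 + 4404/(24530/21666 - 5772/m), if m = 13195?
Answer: 780980001795769/123188497498 ≈ 6339.7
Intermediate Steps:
36129/48378 + 4404/(24530/21666 - 5772/m) = 36129/48378 + 4404/(24530/21666 - 5772/13195) = 36129*(1/48378) + 4404/(24530*(1/21666) - 5772*1/13195) = 12043/16126 + 4404/(12265/10833 - 444/1015) = 12043/16126 + 4404/(7639123/10995495) = 12043/16126 + 4404*(10995495/7639123) = 12043/16126 + 48424159980/7639123 = 780980001795769/123188497498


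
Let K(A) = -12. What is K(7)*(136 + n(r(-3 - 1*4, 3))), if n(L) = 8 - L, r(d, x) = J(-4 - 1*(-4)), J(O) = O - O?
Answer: -1728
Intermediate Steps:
J(O) = 0
r(d, x) = 0
K(7)*(136 + n(r(-3 - 1*4, 3))) = -12*(136 + (8 - 1*0)) = -12*(136 + (8 + 0)) = -12*(136 + 8) = -12*144 = -1728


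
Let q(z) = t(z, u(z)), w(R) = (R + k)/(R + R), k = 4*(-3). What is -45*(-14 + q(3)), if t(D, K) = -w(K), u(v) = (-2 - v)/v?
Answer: 1629/2 ≈ 814.50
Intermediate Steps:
k = -12
u(v) = (-2 - v)/v
w(R) = (-12 + R)/(2*R) (w(R) = (R - 12)/(R + R) = (-12 + R)/((2*R)) = (-12 + R)*(1/(2*R)) = (-12 + R)/(2*R))
t(D, K) = -(-12 + K)/(2*K)
q(z) = z*(12 - (-2 - z)/z)/(2*(-2 - z)) (q(z) = (12 - (-2 - z)/z)/(2*(((-2 - z)/z))) = (z/(-2 - z))*(12 - (-2 - z)/z)/2 = z*(12 - (-2 - z)/z)/(2*(-2 - z)))
-45*(-14 + q(3)) = -45*(-14 + (-2 - 13*3)/(2*(2 + 3))) = -45*(-14 + (½)*(-2 - 39)/5) = -45*(-14 + (½)*(⅕)*(-41)) = -45*(-14 - 41/10) = -45*(-181/10) = 1629/2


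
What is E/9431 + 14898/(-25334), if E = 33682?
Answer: 356398375/119462477 ≈ 2.9833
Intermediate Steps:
E/9431 + 14898/(-25334) = 33682/9431 + 14898/(-25334) = 33682*(1/9431) + 14898*(-1/25334) = 33682/9431 - 7449/12667 = 356398375/119462477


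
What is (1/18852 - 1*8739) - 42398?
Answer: -964034723/18852 ≈ -51137.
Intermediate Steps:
(1/18852 - 1*8739) - 42398 = (1/18852 - 8739) - 42398 = -164747627/18852 - 42398 = -964034723/18852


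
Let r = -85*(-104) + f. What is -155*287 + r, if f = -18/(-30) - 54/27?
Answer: -178232/5 ≈ -35646.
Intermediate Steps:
f = -7/5 (f = -18*(-1/30) - 54*1/27 = ⅗ - 2 = -7/5 ≈ -1.4000)
r = 44193/5 (r = -85*(-104) - 7/5 = 8840 - 7/5 = 44193/5 ≈ 8838.6)
-155*287 + r = -155*287 + 44193/5 = -44485 + 44193/5 = -178232/5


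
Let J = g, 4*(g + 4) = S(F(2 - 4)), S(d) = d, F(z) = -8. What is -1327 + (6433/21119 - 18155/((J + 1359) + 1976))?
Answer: -13379562195/10043593 ≈ -1332.1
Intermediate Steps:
g = -6 (g = -4 + (1/4)*(-8) = -4 - 2 = -6)
J = -6
-1327 + (6433/21119 - 18155/((J + 1359) + 1976)) = -1327 + (6433/21119 - 18155/((-6 + 1359) + 1976)) = -1327 + (6433*(1/21119) - 18155/(1353 + 1976)) = -1327 + (919/3017 - 18155/3329) = -1327 - 51714284/10043593 = -13379562195/10043593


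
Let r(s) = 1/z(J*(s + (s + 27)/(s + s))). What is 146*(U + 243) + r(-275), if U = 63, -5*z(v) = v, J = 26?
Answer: 87700150951/1963026 ≈ 44676.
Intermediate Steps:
z(v) = -v/5
r(s) = 1/(-26*s/5 - 13*(27 + s)/(5*s)) (r(s) = 1/(-26*(s + (s + 27)/(s + s))/5) = 1/(-26*(s + (27 + s)/((2*s)))/5) = 1/(-26*(s + (27 + s)*(1/(2*s)))/5) = 1/(-26*(s + (27 + s)/(2*s))/5) = 1/(-(26*s + 13*(27 + s)/s)/5) = 1/(-26*s/5 - 13*(27 + s)/(5*s)))
146*(U + 243) + r(-275) = 146*(63 + 243) - 5*(-275)/(351 + 13*(-275)*(1 + 2*(-275))) = 146*306 - 5*(-275)/(351 + 13*(-275)*(1 - 550)) = 44676 - 5*(-275)/(351 + 13*(-275)*(-549)) = 44676 - 5*(-275)/(351 + 1962675) = 44676 - 5*(-275)/1963026 = 44676 - 5*(-275)*1/1963026 = 44676 + 1375/1963026 = 87700150951/1963026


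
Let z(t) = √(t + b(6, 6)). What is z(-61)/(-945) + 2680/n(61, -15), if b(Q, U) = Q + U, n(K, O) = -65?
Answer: -536/13 - I/135 ≈ -41.231 - 0.0074074*I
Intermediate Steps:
z(t) = √(12 + t) (z(t) = √(t + (6 + 6)) = √(t + 12) = √(12 + t))
z(-61)/(-945) + 2680/n(61, -15) = √(12 - 61)/(-945) + 2680/(-65) = √(-49)*(-1/945) + 2680*(-1/65) = (7*I)*(-1/945) - 536/13 = -I/135 - 536/13 = -536/13 - I/135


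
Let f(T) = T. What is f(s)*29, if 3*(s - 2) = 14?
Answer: 580/3 ≈ 193.33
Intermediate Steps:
s = 20/3 (s = 2 + (1/3)*14 = 2 + 14/3 = 20/3 ≈ 6.6667)
f(s)*29 = (20/3)*29 = 580/3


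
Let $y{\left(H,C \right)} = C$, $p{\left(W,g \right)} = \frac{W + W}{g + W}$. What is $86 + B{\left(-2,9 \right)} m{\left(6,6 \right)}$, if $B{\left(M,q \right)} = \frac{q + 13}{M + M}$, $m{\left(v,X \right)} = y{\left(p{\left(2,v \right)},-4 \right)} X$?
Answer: $218$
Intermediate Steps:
$p{\left(W,g \right)} = \frac{2 W}{W + g}$
$m{\left(v,X \right)} = - 4 X$
$B{\left(M,q \right)} = \frac{13 + q}{2 M}$
$86 + B{\left(-2,9 \right)} m{\left(6,6 \right)} = 86 + \frac{13 + 9}{2 \left(-2\right)} \left(\left(-4\right) 6\right) = 86 + \frac{1}{2} \left(- \frac{1}{2}\right) 22 \left(-24\right) = 86 - -132 = 86 + 132 = 218$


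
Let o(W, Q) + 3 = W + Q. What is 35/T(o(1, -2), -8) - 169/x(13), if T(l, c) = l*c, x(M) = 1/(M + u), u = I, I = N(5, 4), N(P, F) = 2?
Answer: -81085/32 ≈ -2533.9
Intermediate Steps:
I = 2
u = 2
o(W, Q) = -3 + Q + W (o(W, Q) = -3 + (W + Q) = -3 + (Q + W) = -3 + Q + W)
x(M) = 1/(2 + M) (x(M) = 1/(M + 2) = 1/(2 + M))
T(l, c) = c*l
35/T(o(1, -2), -8) - 169/x(13) = 35/((-8*(-3 - 2 + 1))) - 169/(1/(2 + 13)) = 35/((-8*(-4))) - 169/(1/15) = 35/32 - 169/1/15 = 35*(1/32) - 169*15 = 35/32 - 2535 = -81085/32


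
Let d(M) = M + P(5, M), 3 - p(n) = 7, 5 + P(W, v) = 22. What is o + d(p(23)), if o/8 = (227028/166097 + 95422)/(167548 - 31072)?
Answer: 6198287999/333356679 ≈ 18.594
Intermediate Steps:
P(W, v) = 17 (P(W, v) = -5 + 22 = 17)
p(n) = -4 (p(n) = 3 - 1*7 = 3 - 7 = -4)
o = 1864651172/333356679 (o = 8*((227028/166097 + 95422)/(167548 - 31072)) = 8*((227028*(1/166097) + 95422)/136476) = 8*((227028/166097 + 95422)*(1/136476)) = 8*((15849534962/166097)*(1/136476)) = 8*(466162793/666713358) = 1864651172/333356679 ≈ 5.5936)
d(M) = 17 + M (d(M) = M + 17 = 17 + M)
o + d(p(23)) = 1864651172/333356679 + (17 - 4) = 1864651172/333356679 + 13 = 6198287999/333356679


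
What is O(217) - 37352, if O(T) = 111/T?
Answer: -8105273/217 ≈ -37352.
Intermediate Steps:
O(217) - 37352 = 111/217 - 37352 = -8105273/217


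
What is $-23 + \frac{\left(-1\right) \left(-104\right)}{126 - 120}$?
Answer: $- \frac{17}{3} \approx -5.6667$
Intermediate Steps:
$-23 + \frac{\left(-1\right) \left(-104\right)}{126 - 120} = -23 + \frac{104}{6} = -23 + 104 \cdot \frac{1}{6} = -23 + \frac{52}{3} = - \frac{17}{3}$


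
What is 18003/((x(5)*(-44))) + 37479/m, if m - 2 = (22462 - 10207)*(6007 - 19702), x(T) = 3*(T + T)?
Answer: -77475204691/5680475240 ≈ -13.639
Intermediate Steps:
x(T) = 6*T (x(T) = 3*(2*T) = 6*T)
m = -167832223 (m = 2 + (22462 - 10207)*(6007 - 19702) = 2 + 12255*(-13695) = 2 - 167832225 = -167832223)
18003/((x(5)*(-44))) + 37479/m = 18003/(((6*5)*(-44))) + 37479/(-167832223) = 18003/((30*(-44))) + 37479*(-1/167832223) = 18003/(-1320) - 2883/12910171 = 18003*(-1/1320) - 2883/12910171 = -6001/440 - 2883/12910171 = -77475204691/5680475240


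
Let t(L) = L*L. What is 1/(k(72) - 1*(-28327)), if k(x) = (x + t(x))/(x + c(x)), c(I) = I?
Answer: 2/56727 ≈ 3.5257e-5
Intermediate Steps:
t(L) = L**2
k(x) = (x + x**2)/(2*x) (k(x) = (x + x**2)/(x + x) = (x + x**2)/((2*x)) = (x + x**2)*(1/(2*x)) = (x + x**2)/(2*x))
1/(k(72) - 1*(-28327)) = 1/((1/2 + (1/2)*72) - 1*(-28327)) = 1/((1/2 + 36) + 28327) = 1/(73/2 + 28327) = 1/(56727/2) = 2/56727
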